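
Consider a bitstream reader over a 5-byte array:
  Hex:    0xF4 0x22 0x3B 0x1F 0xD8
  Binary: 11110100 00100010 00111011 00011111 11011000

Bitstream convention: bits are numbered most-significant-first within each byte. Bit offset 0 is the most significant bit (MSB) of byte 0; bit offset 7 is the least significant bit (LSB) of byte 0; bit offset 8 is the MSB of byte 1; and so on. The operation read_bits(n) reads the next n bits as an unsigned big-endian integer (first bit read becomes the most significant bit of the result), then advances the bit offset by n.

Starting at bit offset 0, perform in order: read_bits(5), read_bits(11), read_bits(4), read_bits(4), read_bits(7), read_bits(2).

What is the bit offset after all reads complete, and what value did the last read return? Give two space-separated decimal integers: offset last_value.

Read 1: bits[0:5] width=5 -> value=30 (bin 11110); offset now 5 = byte 0 bit 5; 35 bits remain
Read 2: bits[5:16] width=11 -> value=1058 (bin 10000100010); offset now 16 = byte 2 bit 0; 24 bits remain
Read 3: bits[16:20] width=4 -> value=3 (bin 0011); offset now 20 = byte 2 bit 4; 20 bits remain
Read 4: bits[20:24] width=4 -> value=11 (bin 1011); offset now 24 = byte 3 bit 0; 16 bits remain
Read 5: bits[24:31] width=7 -> value=15 (bin 0001111); offset now 31 = byte 3 bit 7; 9 bits remain
Read 6: bits[31:33] width=2 -> value=3 (bin 11); offset now 33 = byte 4 bit 1; 7 bits remain

Answer: 33 3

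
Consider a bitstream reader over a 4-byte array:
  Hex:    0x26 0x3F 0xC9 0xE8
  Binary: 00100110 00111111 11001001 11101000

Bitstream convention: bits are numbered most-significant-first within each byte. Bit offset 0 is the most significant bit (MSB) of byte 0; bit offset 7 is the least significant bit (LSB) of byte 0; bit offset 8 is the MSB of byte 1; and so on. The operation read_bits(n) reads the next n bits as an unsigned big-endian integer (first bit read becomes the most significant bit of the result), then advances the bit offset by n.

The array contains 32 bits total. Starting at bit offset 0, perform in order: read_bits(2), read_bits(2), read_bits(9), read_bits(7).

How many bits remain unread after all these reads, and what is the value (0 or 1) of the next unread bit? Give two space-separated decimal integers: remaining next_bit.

Answer: 12 1

Derivation:
Read 1: bits[0:2] width=2 -> value=0 (bin 00); offset now 2 = byte 0 bit 2; 30 bits remain
Read 2: bits[2:4] width=2 -> value=2 (bin 10); offset now 4 = byte 0 bit 4; 28 bits remain
Read 3: bits[4:13] width=9 -> value=199 (bin 011000111); offset now 13 = byte 1 bit 5; 19 bits remain
Read 4: bits[13:20] width=7 -> value=124 (bin 1111100); offset now 20 = byte 2 bit 4; 12 bits remain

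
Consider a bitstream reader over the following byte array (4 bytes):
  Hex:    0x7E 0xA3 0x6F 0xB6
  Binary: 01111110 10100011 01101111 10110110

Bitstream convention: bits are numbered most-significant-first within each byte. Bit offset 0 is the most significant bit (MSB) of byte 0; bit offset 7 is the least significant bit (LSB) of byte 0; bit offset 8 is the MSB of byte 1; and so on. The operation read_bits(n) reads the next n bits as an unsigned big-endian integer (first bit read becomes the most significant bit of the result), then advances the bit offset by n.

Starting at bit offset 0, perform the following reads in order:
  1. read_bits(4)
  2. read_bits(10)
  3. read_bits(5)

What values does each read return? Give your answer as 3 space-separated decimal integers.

Read 1: bits[0:4] width=4 -> value=7 (bin 0111); offset now 4 = byte 0 bit 4; 28 bits remain
Read 2: bits[4:14] width=10 -> value=936 (bin 1110101000); offset now 14 = byte 1 bit 6; 18 bits remain
Read 3: bits[14:19] width=5 -> value=27 (bin 11011); offset now 19 = byte 2 bit 3; 13 bits remain

Answer: 7 936 27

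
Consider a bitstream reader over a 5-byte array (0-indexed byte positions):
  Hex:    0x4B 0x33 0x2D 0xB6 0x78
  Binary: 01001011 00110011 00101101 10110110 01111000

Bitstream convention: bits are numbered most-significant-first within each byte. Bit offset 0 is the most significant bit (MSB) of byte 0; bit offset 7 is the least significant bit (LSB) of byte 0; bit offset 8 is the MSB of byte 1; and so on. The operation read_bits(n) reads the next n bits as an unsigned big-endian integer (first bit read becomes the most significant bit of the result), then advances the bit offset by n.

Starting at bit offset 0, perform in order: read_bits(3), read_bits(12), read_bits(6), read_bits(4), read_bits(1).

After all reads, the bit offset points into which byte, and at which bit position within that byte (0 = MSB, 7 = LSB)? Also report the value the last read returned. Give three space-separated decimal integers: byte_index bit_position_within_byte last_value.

Read 1: bits[0:3] width=3 -> value=2 (bin 010); offset now 3 = byte 0 bit 3; 37 bits remain
Read 2: bits[3:15] width=12 -> value=1433 (bin 010110011001); offset now 15 = byte 1 bit 7; 25 bits remain
Read 3: bits[15:21] width=6 -> value=37 (bin 100101); offset now 21 = byte 2 bit 5; 19 bits remain
Read 4: bits[21:25] width=4 -> value=11 (bin 1011); offset now 25 = byte 3 bit 1; 15 bits remain
Read 5: bits[25:26] width=1 -> value=0 (bin 0); offset now 26 = byte 3 bit 2; 14 bits remain

Answer: 3 2 0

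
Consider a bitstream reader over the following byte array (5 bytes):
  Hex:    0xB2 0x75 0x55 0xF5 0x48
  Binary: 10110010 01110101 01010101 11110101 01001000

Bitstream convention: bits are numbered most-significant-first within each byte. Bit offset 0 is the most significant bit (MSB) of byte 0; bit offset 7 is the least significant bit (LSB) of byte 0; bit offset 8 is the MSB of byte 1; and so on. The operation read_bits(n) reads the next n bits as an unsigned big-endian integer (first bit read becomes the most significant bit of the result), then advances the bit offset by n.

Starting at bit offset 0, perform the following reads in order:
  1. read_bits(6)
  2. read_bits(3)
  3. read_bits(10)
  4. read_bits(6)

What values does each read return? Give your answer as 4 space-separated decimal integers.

Read 1: bits[0:6] width=6 -> value=44 (bin 101100); offset now 6 = byte 0 bit 6; 34 bits remain
Read 2: bits[6:9] width=3 -> value=4 (bin 100); offset now 9 = byte 1 bit 1; 31 bits remain
Read 3: bits[9:19] width=10 -> value=938 (bin 1110101010); offset now 19 = byte 2 bit 3; 21 bits remain
Read 4: bits[19:25] width=6 -> value=43 (bin 101011); offset now 25 = byte 3 bit 1; 15 bits remain

Answer: 44 4 938 43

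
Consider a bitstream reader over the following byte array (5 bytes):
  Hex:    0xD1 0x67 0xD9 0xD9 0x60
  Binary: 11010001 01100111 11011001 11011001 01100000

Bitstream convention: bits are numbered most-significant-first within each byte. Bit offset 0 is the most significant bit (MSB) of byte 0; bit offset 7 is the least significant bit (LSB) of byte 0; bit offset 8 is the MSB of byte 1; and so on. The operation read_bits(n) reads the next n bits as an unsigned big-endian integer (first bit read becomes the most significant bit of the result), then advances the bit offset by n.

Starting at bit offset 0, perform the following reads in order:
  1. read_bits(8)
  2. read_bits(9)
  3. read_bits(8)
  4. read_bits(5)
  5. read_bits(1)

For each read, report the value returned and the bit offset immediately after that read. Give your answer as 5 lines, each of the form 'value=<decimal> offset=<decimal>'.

Read 1: bits[0:8] width=8 -> value=209 (bin 11010001); offset now 8 = byte 1 bit 0; 32 bits remain
Read 2: bits[8:17] width=9 -> value=207 (bin 011001111); offset now 17 = byte 2 bit 1; 23 bits remain
Read 3: bits[17:25] width=8 -> value=179 (bin 10110011); offset now 25 = byte 3 bit 1; 15 bits remain
Read 4: bits[25:30] width=5 -> value=22 (bin 10110); offset now 30 = byte 3 bit 6; 10 bits remain
Read 5: bits[30:31] width=1 -> value=0 (bin 0); offset now 31 = byte 3 bit 7; 9 bits remain

Answer: value=209 offset=8
value=207 offset=17
value=179 offset=25
value=22 offset=30
value=0 offset=31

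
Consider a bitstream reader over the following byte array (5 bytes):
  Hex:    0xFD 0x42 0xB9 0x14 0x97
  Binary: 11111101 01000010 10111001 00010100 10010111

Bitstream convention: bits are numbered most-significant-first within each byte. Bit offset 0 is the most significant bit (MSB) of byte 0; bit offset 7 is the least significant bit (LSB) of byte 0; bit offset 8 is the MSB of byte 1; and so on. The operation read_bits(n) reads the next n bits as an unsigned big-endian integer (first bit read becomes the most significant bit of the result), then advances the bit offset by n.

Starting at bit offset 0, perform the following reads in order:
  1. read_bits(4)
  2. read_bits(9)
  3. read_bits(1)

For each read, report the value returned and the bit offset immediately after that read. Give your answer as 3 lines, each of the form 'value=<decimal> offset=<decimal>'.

Answer: value=15 offset=4
value=424 offset=13
value=0 offset=14

Derivation:
Read 1: bits[0:4] width=4 -> value=15 (bin 1111); offset now 4 = byte 0 bit 4; 36 bits remain
Read 2: bits[4:13] width=9 -> value=424 (bin 110101000); offset now 13 = byte 1 bit 5; 27 bits remain
Read 3: bits[13:14] width=1 -> value=0 (bin 0); offset now 14 = byte 1 bit 6; 26 bits remain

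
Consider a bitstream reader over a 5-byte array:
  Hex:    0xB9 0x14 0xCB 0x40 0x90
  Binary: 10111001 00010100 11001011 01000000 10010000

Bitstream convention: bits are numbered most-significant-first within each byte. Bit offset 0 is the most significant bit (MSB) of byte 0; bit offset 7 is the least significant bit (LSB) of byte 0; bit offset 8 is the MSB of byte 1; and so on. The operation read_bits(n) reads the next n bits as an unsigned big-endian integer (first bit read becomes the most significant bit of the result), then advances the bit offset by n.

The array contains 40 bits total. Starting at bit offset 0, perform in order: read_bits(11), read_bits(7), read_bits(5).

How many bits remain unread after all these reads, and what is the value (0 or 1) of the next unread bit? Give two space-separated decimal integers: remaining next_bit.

Read 1: bits[0:11] width=11 -> value=1480 (bin 10111001000); offset now 11 = byte 1 bit 3; 29 bits remain
Read 2: bits[11:18] width=7 -> value=83 (bin 1010011); offset now 18 = byte 2 bit 2; 22 bits remain
Read 3: bits[18:23] width=5 -> value=5 (bin 00101); offset now 23 = byte 2 bit 7; 17 bits remain

Answer: 17 1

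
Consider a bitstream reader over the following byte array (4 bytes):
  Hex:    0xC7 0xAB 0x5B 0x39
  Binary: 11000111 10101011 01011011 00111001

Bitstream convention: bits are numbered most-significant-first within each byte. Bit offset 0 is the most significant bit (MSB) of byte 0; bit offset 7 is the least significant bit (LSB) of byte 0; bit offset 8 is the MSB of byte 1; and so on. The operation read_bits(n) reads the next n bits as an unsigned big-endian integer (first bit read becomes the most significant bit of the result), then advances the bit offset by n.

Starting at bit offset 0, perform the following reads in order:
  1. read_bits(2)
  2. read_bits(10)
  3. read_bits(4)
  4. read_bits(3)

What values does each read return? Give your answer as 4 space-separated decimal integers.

Read 1: bits[0:2] width=2 -> value=3 (bin 11); offset now 2 = byte 0 bit 2; 30 bits remain
Read 2: bits[2:12] width=10 -> value=122 (bin 0001111010); offset now 12 = byte 1 bit 4; 20 bits remain
Read 3: bits[12:16] width=4 -> value=11 (bin 1011); offset now 16 = byte 2 bit 0; 16 bits remain
Read 4: bits[16:19] width=3 -> value=2 (bin 010); offset now 19 = byte 2 bit 3; 13 bits remain

Answer: 3 122 11 2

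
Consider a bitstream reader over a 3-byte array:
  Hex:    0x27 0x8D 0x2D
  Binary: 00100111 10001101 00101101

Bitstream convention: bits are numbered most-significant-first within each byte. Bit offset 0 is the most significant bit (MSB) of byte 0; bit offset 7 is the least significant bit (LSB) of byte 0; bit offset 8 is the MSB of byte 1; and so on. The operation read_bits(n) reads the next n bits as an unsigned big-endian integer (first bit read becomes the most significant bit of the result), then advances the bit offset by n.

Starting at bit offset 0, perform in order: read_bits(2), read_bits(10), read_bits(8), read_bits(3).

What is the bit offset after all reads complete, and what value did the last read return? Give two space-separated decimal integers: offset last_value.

Answer: 23 6

Derivation:
Read 1: bits[0:2] width=2 -> value=0 (bin 00); offset now 2 = byte 0 bit 2; 22 bits remain
Read 2: bits[2:12] width=10 -> value=632 (bin 1001111000); offset now 12 = byte 1 bit 4; 12 bits remain
Read 3: bits[12:20] width=8 -> value=210 (bin 11010010); offset now 20 = byte 2 bit 4; 4 bits remain
Read 4: bits[20:23] width=3 -> value=6 (bin 110); offset now 23 = byte 2 bit 7; 1 bits remain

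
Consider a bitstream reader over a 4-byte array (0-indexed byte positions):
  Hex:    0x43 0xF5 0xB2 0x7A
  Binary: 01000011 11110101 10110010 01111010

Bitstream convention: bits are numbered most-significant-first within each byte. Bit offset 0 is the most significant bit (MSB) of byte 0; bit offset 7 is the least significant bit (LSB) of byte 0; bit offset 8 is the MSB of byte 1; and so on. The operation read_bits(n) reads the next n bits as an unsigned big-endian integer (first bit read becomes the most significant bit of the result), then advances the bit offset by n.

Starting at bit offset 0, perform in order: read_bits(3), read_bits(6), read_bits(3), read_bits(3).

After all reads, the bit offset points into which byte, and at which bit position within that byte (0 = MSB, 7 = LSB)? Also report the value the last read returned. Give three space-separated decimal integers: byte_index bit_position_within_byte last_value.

Read 1: bits[0:3] width=3 -> value=2 (bin 010); offset now 3 = byte 0 bit 3; 29 bits remain
Read 2: bits[3:9] width=6 -> value=7 (bin 000111); offset now 9 = byte 1 bit 1; 23 bits remain
Read 3: bits[9:12] width=3 -> value=7 (bin 111); offset now 12 = byte 1 bit 4; 20 bits remain
Read 4: bits[12:15] width=3 -> value=2 (bin 010); offset now 15 = byte 1 bit 7; 17 bits remain

Answer: 1 7 2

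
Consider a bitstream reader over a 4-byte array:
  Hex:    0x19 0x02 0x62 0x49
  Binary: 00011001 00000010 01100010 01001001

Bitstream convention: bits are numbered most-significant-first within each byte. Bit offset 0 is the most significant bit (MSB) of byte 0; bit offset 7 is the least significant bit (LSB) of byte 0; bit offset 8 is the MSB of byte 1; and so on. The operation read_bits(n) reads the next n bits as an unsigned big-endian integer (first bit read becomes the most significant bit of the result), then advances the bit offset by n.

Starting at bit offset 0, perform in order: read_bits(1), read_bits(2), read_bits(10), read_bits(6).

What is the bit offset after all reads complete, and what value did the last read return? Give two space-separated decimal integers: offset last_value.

Read 1: bits[0:1] width=1 -> value=0 (bin 0); offset now 1 = byte 0 bit 1; 31 bits remain
Read 2: bits[1:3] width=2 -> value=0 (bin 00); offset now 3 = byte 0 bit 3; 29 bits remain
Read 3: bits[3:13] width=10 -> value=800 (bin 1100100000); offset now 13 = byte 1 bit 5; 19 bits remain
Read 4: bits[13:19] width=6 -> value=19 (bin 010011); offset now 19 = byte 2 bit 3; 13 bits remain

Answer: 19 19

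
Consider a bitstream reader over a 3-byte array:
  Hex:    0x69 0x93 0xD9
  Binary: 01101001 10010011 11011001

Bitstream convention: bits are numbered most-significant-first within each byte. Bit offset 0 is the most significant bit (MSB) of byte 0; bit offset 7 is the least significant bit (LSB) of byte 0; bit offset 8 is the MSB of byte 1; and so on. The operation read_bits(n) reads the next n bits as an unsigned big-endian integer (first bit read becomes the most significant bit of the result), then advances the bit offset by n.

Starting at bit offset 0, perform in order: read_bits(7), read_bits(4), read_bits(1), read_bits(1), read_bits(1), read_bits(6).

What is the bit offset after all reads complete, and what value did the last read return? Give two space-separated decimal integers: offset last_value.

Read 1: bits[0:7] width=7 -> value=52 (bin 0110100); offset now 7 = byte 0 bit 7; 17 bits remain
Read 2: bits[7:11] width=4 -> value=12 (bin 1100); offset now 11 = byte 1 bit 3; 13 bits remain
Read 3: bits[11:12] width=1 -> value=1 (bin 1); offset now 12 = byte 1 bit 4; 12 bits remain
Read 4: bits[12:13] width=1 -> value=0 (bin 0); offset now 13 = byte 1 bit 5; 11 bits remain
Read 5: bits[13:14] width=1 -> value=0 (bin 0); offset now 14 = byte 1 bit 6; 10 bits remain
Read 6: bits[14:20] width=6 -> value=61 (bin 111101); offset now 20 = byte 2 bit 4; 4 bits remain

Answer: 20 61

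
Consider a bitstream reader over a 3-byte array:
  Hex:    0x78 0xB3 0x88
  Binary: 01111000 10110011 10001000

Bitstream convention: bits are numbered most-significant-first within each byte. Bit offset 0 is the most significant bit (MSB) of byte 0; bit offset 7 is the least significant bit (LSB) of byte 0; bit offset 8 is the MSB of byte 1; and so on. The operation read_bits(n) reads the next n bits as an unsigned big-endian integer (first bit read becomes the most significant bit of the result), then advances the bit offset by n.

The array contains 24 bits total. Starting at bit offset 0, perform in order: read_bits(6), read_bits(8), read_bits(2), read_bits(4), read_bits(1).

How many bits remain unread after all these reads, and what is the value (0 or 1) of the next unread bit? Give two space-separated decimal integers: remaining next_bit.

Read 1: bits[0:6] width=6 -> value=30 (bin 011110); offset now 6 = byte 0 bit 6; 18 bits remain
Read 2: bits[6:14] width=8 -> value=44 (bin 00101100); offset now 14 = byte 1 bit 6; 10 bits remain
Read 3: bits[14:16] width=2 -> value=3 (bin 11); offset now 16 = byte 2 bit 0; 8 bits remain
Read 4: bits[16:20] width=4 -> value=8 (bin 1000); offset now 20 = byte 2 bit 4; 4 bits remain
Read 5: bits[20:21] width=1 -> value=1 (bin 1); offset now 21 = byte 2 bit 5; 3 bits remain

Answer: 3 0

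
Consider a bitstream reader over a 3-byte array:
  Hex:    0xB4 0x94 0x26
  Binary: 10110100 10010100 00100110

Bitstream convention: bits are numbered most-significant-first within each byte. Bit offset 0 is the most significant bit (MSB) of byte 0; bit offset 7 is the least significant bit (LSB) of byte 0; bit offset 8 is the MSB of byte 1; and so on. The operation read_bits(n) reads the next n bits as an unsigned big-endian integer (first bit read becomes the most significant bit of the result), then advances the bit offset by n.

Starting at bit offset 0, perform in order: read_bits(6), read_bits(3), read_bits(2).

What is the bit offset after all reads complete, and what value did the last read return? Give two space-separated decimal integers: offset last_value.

Read 1: bits[0:6] width=6 -> value=45 (bin 101101); offset now 6 = byte 0 bit 6; 18 bits remain
Read 2: bits[6:9] width=3 -> value=1 (bin 001); offset now 9 = byte 1 bit 1; 15 bits remain
Read 3: bits[9:11] width=2 -> value=0 (bin 00); offset now 11 = byte 1 bit 3; 13 bits remain

Answer: 11 0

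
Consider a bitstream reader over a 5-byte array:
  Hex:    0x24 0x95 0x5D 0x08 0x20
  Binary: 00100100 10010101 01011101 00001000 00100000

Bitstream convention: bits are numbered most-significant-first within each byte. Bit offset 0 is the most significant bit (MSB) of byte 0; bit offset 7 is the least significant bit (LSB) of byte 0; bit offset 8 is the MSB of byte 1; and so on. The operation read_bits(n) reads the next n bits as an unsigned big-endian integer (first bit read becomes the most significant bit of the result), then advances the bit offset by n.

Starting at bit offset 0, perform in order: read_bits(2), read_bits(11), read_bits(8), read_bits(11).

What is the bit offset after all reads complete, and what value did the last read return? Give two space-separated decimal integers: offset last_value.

Read 1: bits[0:2] width=2 -> value=0 (bin 00); offset now 2 = byte 0 bit 2; 38 bits remain
Read 2: bits[2:13] width=11 -> value=1170 (bin 10010010010); offset now 13 = byte 1 bit 5; 27 bits remain
Read 3: bits[13:21] width=8 -> value=171 (bin 10101011); offset now 21 = byte 2 bit 5; 19 bits remain
Read 4: bits[21:32] width=11 -> value=1288 (bin 10100001000); offset now 32 = byte 4 bit 0; 8 bits remain

Answer: 32 1288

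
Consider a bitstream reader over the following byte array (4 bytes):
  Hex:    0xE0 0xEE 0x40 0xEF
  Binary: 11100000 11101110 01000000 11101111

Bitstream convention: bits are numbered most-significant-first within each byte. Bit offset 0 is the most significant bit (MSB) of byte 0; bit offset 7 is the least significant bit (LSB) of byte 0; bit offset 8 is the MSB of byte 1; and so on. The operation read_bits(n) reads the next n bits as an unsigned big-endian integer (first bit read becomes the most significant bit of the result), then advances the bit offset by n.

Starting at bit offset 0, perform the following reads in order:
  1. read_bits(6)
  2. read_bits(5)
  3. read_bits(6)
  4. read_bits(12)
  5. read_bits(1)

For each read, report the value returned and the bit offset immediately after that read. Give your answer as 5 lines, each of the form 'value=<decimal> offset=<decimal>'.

Read 1: bits[0:6] width=6 -> value=56 (bin 111000); offset now 6 = byte 0 bit 6; 26 bits remain
Read 2: bits[6:11] width=5 -> value=7 (bin 00111); offset now 11 = byte 1 bit 3; 21 bits remain
Read 3: bits[11:17] width=6 -> value=28 (bin 011100); offset now 17 = byte 2 bit 1; 15 bits remain
Read 4: bits[17:29] width=12 -> value=2077 (bin 100000011101); offset now 29 = byte 3 bit 5; 3 bits remain
Read 5: bits[29:30] width=1 -> value=1 (bin 1); offset now 30 = byte 3 bit 6; 2 bits remain

Answer: value=56 offset=6
value=7 offset=11
value=28 offset=17
value=2077 offset=29
value=1 offset=30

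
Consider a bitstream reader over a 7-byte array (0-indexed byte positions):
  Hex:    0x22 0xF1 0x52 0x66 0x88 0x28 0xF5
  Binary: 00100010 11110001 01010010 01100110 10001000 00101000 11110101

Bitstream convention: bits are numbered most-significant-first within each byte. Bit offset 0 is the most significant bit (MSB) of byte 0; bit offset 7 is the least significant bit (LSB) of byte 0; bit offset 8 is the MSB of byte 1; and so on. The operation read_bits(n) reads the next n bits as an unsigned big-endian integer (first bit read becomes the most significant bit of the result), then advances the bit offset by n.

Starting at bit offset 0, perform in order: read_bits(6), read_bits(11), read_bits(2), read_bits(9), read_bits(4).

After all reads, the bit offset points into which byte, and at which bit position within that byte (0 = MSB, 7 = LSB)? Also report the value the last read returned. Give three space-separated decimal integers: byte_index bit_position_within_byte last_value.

Read 1: bits[0:6] width=6 -> value=8 (bin 001000); offset now 6 = byte 0 bit 6; 50 bits remain
Read 2: bits[6:17] width=11 -> value=1506 (bin 10111100010); offset now 17 = byte 2 bit 1; 39 bits remain
Read 3: bits[17:19] width=2 -> value=2 (bin 10); offset now 19 = byte 2 bit 3; 37 bits remain
Read 4: bits[19:28] width=9 -> value=294 (bin 100100110); offset now 28 = byte 3 bit 4; 28 bits remain
Read 5: bits[28:32] width=4 -> value=6 (bin 0110); offset now 32 = byte 4 bit 0; 24 bits remain

Answer: 4 0 6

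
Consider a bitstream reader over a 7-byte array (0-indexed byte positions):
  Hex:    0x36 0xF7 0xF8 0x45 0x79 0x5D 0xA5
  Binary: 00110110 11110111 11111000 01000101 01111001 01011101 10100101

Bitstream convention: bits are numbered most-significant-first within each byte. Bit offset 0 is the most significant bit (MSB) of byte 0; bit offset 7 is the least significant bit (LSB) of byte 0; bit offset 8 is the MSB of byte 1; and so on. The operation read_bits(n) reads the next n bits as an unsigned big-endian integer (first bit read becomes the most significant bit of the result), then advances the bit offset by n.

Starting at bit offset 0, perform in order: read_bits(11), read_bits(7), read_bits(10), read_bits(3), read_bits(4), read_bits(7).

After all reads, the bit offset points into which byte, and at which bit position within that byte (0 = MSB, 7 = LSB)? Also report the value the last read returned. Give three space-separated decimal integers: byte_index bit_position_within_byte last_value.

Read 1: bits[0:11] width=11 -> value=439 (bin 00110110111); offset now 11 = byte 1 bit 3; 45 bits remain
Read 2: bits[11:18] width=7 -> value=95 (bin 1011111); offset now 18 = byte 2 bit 2; 38 bits remain
Read 3: bits[18:28] width=10 -> value=900 (bin 1110000100); offset now 28 = byte 3 bit 4; 28 bits remain
Read 4: bits[28:31] width=3 -> value=2 (bin 010); offset now 31 = byte 3 bit 7; 25 bits remain
Read 5: bits[31:35] width=4 -> value=11 (bin 1011); offset now 35 = byte 4 bit 3; 21 bits remain
Read 6: bits[35:42] width=7 -> value=101 (bin 1100101); offset now 42 = byte 5 bit 2; 14 bits remain

Answer: 5 2 101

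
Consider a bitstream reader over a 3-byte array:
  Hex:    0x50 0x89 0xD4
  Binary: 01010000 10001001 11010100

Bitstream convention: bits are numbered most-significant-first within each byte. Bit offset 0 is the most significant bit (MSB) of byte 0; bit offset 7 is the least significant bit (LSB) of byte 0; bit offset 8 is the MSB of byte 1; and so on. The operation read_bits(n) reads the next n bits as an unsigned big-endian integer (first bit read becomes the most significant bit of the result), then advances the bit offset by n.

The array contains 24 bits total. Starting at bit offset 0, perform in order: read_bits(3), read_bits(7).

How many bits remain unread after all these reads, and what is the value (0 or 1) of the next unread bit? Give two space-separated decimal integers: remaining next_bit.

Answer: 14 0

Derivation:
Read 1: bits[0:3] width=3 -> value=2 (bin 010); offset now 3 = byte 0 bit 3; 21 bits remain
Read 2: bits[3:10] width=7 -> value=66 (bin 1000010); offset now 10 = byte 1 bit 2; 14 bits remain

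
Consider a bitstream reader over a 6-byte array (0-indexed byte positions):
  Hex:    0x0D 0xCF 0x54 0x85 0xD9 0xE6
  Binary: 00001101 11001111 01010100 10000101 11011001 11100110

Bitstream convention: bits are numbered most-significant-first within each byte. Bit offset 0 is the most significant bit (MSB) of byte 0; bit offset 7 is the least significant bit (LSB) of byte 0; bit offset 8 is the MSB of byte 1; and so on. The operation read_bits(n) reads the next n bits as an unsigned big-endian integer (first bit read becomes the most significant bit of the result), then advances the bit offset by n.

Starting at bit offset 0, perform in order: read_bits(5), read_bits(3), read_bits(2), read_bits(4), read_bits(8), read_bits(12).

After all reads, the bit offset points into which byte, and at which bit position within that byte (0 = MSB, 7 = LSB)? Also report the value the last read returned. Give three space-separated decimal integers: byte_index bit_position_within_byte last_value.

Read 1: bits[0:5] width=5 -> value=1 (bin 00001); offset now 5 = byte 0 bit 5; 43 bits remain
Read 2: bits[5:8] width=3 -> value=5 (bin 101); offset now 8 = byte 1 bit 0; 40 bits remain
Read 3: bits[8:10] width=2 -> value=3 (bin 11); offset now 10 = byte 1 bit 2; 38 bits remain
Read 4: bits[10:14] width=4 -> value=3 (bin 0011); offset now 14 = byte 1 bit 6; 34 bits remain
Read 5: bits[14:22] width=8 -> value=213 (bin 11010101); offset now 22 = byte 2 bit 6; 26 bits remain
Read 6: bits[22:34] width=12 -> value=535 (bin 001000010111); offset now 34 = byte 4 bit 2; 14 bits remain

Answer: 4 2 535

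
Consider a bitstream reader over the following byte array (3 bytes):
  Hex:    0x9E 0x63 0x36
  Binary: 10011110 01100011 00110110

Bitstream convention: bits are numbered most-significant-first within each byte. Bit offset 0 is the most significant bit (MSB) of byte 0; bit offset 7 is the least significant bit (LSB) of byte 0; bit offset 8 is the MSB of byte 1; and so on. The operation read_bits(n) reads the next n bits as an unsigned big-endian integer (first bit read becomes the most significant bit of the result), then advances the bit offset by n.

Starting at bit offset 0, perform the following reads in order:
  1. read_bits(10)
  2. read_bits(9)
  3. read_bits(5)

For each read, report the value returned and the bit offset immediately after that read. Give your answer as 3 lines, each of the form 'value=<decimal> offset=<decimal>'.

Read 1: bits[0:10] width=10 -> value=633 (bin 1001111001); offset now 10 = byte 1 bit 2; 14 bits remain
Read 2: bits[10:19] width=9 -> value=281 (bin 100011001); offset now 19 = byte 2 bit 3; 5 bits remain
Read 3: bits[19:24] width=5 -> value=22 (bin 10110); offset now 24 = byte 3 bit 0; 0 bits remain

Answer: value=633 offset=10
value=281 offset=19
value=22 offset=24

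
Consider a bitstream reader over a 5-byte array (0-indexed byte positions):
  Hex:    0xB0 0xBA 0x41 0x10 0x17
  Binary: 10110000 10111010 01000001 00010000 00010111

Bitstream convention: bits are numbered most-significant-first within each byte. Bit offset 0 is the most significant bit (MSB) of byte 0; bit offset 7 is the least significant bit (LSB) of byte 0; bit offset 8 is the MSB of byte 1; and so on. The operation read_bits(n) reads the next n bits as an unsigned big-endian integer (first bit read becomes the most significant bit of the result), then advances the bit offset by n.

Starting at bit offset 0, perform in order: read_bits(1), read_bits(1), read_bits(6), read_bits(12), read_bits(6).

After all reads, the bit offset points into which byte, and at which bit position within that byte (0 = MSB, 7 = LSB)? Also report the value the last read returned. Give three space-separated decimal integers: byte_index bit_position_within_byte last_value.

Read 1: bits[0:1] width=1 -> value=1 (bin 1); offset now 1 = byte 0 bit 1; 39 bits remain
Read 2: bits[1:2] width=1 -> value=0 (bin 0); offset now 2 = byte 0 bit 2; 38 bits remain
Read 3: bits[2:8] width=6 -> value=48 (bin 110000); offset now 8 = byte 1 bit 0; 32 bits remain
Read 4: bits[8:20] width=12 -> value=2980 (bin 101110100100); offset now 20 = byte 2 bit 4; 20 bits remain
Read 5: bits[20:26] width=6 -> value=4 (bin 000100); offset now 26 = byte 3 bit 2; 14 bits remain

Answer: 3 2 4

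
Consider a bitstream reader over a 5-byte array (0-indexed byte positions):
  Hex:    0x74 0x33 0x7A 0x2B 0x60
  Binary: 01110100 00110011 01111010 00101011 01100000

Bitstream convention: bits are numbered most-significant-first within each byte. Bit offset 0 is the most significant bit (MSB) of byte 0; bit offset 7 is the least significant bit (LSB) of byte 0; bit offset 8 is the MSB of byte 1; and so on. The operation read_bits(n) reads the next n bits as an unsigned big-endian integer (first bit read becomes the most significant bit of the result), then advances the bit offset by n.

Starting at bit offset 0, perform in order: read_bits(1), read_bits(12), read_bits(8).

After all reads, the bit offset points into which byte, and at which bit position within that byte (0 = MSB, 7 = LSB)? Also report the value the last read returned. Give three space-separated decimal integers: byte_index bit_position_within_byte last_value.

Read 1: bits[0:1] width=1 -> value=0 (bin 0); offset now 1 = byte 0 bit 1; 39 bits remain
Read 2: bits[1:13] width=12 -> value=3718 (bin 111010000110); offset now 13 = byte 1 bit 5; 27 bits remain
Read 3: bits[13:21] width=8 -> value=111 (bin 01101111); offset now 21 = byte 2 bit 5; 19 bits remain

Answer: 2 5 111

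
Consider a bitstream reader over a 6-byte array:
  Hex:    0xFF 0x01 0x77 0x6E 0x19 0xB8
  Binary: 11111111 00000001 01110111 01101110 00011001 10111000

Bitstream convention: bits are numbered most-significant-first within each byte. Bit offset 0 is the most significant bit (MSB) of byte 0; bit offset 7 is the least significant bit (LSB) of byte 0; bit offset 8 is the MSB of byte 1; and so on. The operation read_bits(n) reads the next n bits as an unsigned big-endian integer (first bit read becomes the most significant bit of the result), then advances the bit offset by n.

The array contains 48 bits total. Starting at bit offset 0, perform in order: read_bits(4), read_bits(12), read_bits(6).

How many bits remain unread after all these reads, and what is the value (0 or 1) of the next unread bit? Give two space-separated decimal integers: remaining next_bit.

Answer: 26 1

Derivation:
Read 1: bits[0:4] width=4 -> value=15 (bin 1111); offset now 4 = byte 0 bit 4; 44 bits remain
Read 2: bits[4:16] width=12 -> value=3841 (bin 111100000001); offset now 16 = byte 2 bit 0; 32 bits remain
Read 3: bits[16:22] width=6 -> value=29 (bin 011101); offset now 22 = byte 2 bit 6; 26 bits remain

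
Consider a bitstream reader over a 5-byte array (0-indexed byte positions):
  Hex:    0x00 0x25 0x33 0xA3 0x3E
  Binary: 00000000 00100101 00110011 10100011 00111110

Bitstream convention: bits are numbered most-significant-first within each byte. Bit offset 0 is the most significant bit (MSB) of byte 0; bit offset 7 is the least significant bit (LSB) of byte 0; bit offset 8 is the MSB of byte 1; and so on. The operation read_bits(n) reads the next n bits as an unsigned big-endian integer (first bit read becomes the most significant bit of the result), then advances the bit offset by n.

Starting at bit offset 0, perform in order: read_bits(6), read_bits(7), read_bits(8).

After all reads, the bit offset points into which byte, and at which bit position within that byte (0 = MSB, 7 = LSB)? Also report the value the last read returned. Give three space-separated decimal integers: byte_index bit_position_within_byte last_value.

Read 1: bits[0:6] width=6 -> value=0 (bin 000000); offset now 6 = byte 0 bit 6; 34 bits remain
Read 2: bits[6:13] width=7 -> value=4 (bin 0000100); offset now 13 = byte 1 bit 5; 27 bits remain
Read 3: bits[13:21] width=8 -> value=166 (bin 10100110); offset now 21 = byte 2 bit 5; 19 bits remain

Answer: 2 5 166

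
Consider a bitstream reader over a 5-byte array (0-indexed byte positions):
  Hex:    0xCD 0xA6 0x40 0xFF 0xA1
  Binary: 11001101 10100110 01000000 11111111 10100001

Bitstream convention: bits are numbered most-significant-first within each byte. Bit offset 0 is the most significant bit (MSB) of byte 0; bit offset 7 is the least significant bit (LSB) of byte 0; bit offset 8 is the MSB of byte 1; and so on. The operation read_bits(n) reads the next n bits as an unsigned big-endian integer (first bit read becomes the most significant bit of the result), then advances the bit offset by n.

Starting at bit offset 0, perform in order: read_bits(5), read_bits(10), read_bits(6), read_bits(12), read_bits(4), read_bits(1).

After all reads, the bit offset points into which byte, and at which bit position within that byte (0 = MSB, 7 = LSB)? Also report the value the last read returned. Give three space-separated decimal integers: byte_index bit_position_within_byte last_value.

Read 1: bits[0:5] width=5 -> value=25 (bin 11001); offset now 5 = byte 0 bit 5; 35 bits remain
Read 2: bits[5:15] width=10 -> value=723 (bin 1011010011); offset now 15 = byte 1 bit 7; 25 bits remain
Read 3: bits[15:21] width=6 -> value=8 (bin 001000); offset now 21 = byte 2 bit 5; 19 bits remain
Read 4: bits[21:33] width=12 -> value=511 (bin 000111111111); offset now 33 = byte 4 bit 1; 7 bits remain
Read 5: bits[33:37] width=4 -> value=4 (bin 0100); offset now 37 = byte 4 bit 5; 3 bits remain
Read 6: bits[37:38] width=1 -> value=0 (bin 0); offset now 38 = byte 4 bit 6; 2 bits remain

Answer: 4 6 0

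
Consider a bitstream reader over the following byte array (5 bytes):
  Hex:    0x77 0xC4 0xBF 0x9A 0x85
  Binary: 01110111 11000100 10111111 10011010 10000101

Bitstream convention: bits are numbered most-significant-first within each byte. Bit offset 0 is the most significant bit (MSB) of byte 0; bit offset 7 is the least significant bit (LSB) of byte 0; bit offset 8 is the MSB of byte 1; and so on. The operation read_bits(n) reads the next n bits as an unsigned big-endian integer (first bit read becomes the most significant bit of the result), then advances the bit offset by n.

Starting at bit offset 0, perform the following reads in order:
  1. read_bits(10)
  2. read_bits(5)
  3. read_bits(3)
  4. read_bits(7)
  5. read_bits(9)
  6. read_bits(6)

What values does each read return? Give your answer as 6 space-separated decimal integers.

Answer: 479 2 2 127 106 5

Derivation:
Read 1: bits[0:10] width=10 -> value=479 (bin 0111011111); offset now 10 = byte 1 bit 2; 30 bits remain
Read 2: bits[10:15] width=5 -> value=2 (bin 00010); offset now 15 = byte 1 bit 7; 25 bits remain
Read 3: bits[15:18] width=3 -> value=2 (bin 010); offset now 18 = byte 2 bit 2; 22 bits remain
Read 4: bits[18:25] width=7 -> value=127 (bin 1111111); offset now 25 = byte 3 bit 1; 15 bits remain
Read 5: bits[25:34] width=9 -> value=106 (bin 001101010); offset now 34 = byte 4 bit 2; 6 bits remain
Read 6: bits[34:40] width=6 -> value=5 (bin 000101); offset now 40 = byte 5 bit 0; 0 bits remain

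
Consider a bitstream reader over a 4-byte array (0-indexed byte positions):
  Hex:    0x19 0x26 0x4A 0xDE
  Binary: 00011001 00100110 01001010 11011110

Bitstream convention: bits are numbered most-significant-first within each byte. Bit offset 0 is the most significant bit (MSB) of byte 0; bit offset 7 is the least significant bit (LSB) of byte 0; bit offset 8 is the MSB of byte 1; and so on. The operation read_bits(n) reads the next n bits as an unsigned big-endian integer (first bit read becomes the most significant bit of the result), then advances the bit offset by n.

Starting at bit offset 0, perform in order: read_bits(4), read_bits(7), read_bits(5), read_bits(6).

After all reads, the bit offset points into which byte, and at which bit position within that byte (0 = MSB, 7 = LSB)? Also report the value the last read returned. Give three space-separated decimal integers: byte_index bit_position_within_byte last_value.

Answer: 2 6 18

Derivation:
Read 1: bits[0:4] width=4 -> value=1 (bin 0001); offset now 4 = byte 0 bit 4; 28 bits remain
Read 2: bits[4:11] width=7 -> value=73 (bin 1001001); offset now 11 = byte 1 bit 3; 21 bits remain
Read 3: bits[11:16] width=5 -> value=6 (bin 00110); offset now 16 = byte 2 bit 0; 16 bits remain
Read 4: bits[16:22] width=6 -> value=18 (bin 010010); offset now 22 = byte 2 bit 6; 10 bits remain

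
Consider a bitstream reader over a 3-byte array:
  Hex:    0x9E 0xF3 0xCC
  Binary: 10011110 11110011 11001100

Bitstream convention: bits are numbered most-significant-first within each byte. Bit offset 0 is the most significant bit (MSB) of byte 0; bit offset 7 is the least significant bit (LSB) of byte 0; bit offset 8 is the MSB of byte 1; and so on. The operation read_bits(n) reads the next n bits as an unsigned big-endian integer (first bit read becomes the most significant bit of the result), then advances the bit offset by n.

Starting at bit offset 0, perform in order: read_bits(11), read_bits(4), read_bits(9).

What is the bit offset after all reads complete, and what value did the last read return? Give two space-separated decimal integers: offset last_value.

Read 1: bits[0:11] width=11 -> value=1271 (bin 10011110111); offset now 11 = byte 1 bit 3; 13 bits remain
Read 2: bits[11:15] width=4 -> value=9 (bin 1001); offset now 15 = byte 1 bit 7; 9 bits remain
Read 3: bits[15:24] width=9 -> value=460 (bin 111001100); offset now 24 = byte 3 bit 0; 0 bits remain

Answer: 24 460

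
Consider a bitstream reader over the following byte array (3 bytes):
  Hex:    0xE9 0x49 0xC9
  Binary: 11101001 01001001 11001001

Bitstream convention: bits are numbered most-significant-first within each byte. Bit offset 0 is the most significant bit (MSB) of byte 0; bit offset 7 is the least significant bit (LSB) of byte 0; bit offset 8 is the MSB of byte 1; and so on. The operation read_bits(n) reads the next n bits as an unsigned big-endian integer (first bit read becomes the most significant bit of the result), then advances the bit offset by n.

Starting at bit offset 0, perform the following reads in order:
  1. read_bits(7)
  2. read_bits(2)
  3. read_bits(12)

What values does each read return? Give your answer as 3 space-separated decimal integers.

Read 1: bits[0:7] width=7 -> value=116 (bin 1110100); offset now 7 = byte 0 bit 7; 17 bits remain
Read 2: bits[7:9] width=2 -> value=2 (bin 10); offset now 9 = byte 1 bit 1; 15 bits remain
Read 3: bits[9:21] width=12 -> value=2361 (bin 100100111001); offset now 21 = byte 2 bit 5; 3 bits remain

Answer: 116 2 2361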